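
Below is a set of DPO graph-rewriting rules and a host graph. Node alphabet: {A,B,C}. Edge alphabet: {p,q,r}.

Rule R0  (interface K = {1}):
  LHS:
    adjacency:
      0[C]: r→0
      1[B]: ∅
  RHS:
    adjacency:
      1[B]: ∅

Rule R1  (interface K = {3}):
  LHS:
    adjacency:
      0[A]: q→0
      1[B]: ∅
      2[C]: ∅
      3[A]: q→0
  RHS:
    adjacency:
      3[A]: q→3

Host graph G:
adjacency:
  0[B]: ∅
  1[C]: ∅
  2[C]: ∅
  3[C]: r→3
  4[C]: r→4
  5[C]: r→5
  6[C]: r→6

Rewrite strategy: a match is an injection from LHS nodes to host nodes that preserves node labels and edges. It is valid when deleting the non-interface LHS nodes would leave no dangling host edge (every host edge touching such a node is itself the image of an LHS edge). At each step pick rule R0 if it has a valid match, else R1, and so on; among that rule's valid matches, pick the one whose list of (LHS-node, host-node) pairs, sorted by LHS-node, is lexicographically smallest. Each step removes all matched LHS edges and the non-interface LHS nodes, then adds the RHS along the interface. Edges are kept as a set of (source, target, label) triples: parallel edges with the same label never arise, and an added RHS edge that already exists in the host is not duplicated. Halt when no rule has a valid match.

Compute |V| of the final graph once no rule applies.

initial: |V|=7 |E|=4  E = 3-r->3 4-r->4 5-r->5 6-r->6
step 1: apply R0 at {0↦3, 1↦0}  → |V|=6 |E|=3  E = 4-r->4 5-r->5 6-r->6
step 2: apply R0 at {0↦4, 1↦0}  → |V|=5 |E|=2  E = 5-r->5 6-r->6
step 3: apply R0 at {0↦5, 1↦0}  → |V|=4 |E|=1  E = 6-r->6
step 4: apply R0 at {0↦6, 1↦0}  → |V|=3 |E|=0  E = ∅
normal form: no rule applies after step 4
NF nodes: {0:B, 1:C, 2:C}

Answer: 3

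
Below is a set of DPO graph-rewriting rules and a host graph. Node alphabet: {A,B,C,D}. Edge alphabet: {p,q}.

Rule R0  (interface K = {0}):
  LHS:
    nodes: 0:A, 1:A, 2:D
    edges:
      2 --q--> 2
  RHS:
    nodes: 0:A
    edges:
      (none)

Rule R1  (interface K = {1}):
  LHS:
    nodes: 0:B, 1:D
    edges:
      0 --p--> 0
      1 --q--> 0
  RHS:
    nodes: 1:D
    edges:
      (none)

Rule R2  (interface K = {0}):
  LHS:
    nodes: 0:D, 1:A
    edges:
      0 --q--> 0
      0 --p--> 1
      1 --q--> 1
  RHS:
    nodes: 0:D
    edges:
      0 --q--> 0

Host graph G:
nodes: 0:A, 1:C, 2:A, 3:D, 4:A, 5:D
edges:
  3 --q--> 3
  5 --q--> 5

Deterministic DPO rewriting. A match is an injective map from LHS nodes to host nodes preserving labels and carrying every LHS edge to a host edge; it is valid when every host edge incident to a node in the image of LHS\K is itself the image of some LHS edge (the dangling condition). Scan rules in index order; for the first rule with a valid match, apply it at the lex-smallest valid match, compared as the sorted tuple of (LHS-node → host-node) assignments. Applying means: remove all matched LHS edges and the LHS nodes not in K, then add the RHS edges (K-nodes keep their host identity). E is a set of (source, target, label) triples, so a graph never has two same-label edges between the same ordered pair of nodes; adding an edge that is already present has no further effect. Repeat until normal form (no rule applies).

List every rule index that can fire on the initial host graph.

Answer: [R0]

Derivation:
R0: 12 valid matches — {0↦0, 1↦2, 2↦3}, {0↦0, 1↦2, 2↦5}, {0↦0, 1↦4, 2↦3} (+9 more)
R1: no valid match — LHS pattern not found
R2: no valid match — LHS pattern not found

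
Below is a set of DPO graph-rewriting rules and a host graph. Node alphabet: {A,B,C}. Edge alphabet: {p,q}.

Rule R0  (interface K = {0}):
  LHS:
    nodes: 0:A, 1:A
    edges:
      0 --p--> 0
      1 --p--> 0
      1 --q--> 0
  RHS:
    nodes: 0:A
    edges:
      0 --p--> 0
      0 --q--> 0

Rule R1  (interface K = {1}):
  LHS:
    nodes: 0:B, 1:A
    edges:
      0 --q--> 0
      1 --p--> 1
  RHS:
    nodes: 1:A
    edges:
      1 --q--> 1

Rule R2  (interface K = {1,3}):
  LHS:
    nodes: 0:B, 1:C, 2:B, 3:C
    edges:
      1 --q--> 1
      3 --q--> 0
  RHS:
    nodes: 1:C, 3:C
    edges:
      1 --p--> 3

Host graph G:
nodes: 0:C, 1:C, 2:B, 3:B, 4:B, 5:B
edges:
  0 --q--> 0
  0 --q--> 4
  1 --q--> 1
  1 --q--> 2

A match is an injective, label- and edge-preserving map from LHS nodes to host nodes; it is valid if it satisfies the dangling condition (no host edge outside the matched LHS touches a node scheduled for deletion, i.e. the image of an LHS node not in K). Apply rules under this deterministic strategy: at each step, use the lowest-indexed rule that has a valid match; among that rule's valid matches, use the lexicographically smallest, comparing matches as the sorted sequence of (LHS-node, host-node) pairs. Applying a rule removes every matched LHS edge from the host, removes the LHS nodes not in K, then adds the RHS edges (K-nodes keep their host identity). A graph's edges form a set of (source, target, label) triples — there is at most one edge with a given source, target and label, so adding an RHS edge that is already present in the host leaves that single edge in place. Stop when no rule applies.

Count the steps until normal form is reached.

initial: |V|=6 |E|=4  E = 0-q->0 0-q->4 1-q->1 1-q->2
step 1: apply R2 at {0↦2, 1↦0, 2↦3, 3↦1}  → |V|=4 |E|=3  E = 0-p->1 0-q->4 1-q->1
step 2: apply R2 at {0↦4, 1↦1, 2↦5, 3↦0}  → |V|=2 |E|=2  E = 0-p->1 1-p->0
final graph: no rule applies after step 2

Answer: 2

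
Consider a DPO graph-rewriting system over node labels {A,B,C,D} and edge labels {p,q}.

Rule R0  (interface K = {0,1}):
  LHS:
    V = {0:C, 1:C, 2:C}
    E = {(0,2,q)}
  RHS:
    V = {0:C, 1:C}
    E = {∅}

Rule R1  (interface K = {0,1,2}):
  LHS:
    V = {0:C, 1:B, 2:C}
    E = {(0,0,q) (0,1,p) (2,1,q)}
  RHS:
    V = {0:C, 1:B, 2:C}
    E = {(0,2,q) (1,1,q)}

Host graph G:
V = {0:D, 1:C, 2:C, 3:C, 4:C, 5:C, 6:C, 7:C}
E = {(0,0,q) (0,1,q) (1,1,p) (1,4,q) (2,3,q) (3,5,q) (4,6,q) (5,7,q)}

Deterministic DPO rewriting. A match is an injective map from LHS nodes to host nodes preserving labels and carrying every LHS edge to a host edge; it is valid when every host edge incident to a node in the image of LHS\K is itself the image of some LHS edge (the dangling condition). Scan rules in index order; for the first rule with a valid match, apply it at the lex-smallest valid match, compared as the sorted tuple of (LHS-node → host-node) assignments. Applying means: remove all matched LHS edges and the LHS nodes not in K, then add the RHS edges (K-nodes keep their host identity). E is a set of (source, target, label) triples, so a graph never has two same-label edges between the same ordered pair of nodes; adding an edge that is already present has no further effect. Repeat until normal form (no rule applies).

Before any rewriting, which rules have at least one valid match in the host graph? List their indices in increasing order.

R0: 10 valid matches — {0↦4, 1↦1, 2↦6}, {0↦4, 1↦2, 2↦6}, {0↦4, 1↦3, 2↦6} (+7 more)
R1: no valid match — LHS pattern not found

Answer: [R0]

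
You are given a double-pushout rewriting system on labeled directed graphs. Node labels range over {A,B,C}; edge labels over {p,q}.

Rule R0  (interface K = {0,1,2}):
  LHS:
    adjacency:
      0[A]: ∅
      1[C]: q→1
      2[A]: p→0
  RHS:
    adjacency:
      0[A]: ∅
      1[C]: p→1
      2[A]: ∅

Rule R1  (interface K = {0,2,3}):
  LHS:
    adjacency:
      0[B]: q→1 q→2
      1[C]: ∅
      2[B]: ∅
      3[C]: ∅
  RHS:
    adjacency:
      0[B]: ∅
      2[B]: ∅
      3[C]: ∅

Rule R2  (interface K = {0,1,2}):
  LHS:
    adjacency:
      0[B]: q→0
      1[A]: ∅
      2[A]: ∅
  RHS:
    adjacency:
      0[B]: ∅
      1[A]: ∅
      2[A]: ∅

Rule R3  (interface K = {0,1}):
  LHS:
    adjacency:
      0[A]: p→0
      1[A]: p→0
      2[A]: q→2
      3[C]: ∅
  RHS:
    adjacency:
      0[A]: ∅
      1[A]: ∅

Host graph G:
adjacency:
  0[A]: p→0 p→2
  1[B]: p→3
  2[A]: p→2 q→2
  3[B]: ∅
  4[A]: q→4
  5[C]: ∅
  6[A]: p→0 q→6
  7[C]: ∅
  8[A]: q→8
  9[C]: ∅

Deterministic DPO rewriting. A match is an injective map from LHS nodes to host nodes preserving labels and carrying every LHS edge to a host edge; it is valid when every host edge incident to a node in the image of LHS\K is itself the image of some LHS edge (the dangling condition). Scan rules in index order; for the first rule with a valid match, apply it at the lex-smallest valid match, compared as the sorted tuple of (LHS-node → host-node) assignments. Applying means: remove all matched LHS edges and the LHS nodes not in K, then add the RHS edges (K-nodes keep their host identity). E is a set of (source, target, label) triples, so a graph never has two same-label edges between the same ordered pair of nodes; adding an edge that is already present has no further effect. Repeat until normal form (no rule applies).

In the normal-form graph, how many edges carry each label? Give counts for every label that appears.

Answer: p:1 q:2

Derivation:
[0] host  ⇒  10 nodes, 9 edges  {0-p->0 0-p->2 1-p->3 2-p->2 2-q->2 4-q->4 6-p->0 6-q->6 8-q->8}
[1] R3 @ {0↦0, 1↦6, 2↦4, 3↦5}  ⇒  8 nodes, 6 edges  {0-p->2 1-p->3 2-p->2 2-q->2 6-q->6 8-q->8}
[2] R3 @ {0↦2, 1↦0, 2↦6, 3↦7}  ⇒  6 nodes, 3 edges  {1-p->3 2-q->2 8-q->8}
halt: no rule applies after step 2
NF edges: [(1, 3, 'p'), (2, 2, 'q'), (8, 8, 'q')]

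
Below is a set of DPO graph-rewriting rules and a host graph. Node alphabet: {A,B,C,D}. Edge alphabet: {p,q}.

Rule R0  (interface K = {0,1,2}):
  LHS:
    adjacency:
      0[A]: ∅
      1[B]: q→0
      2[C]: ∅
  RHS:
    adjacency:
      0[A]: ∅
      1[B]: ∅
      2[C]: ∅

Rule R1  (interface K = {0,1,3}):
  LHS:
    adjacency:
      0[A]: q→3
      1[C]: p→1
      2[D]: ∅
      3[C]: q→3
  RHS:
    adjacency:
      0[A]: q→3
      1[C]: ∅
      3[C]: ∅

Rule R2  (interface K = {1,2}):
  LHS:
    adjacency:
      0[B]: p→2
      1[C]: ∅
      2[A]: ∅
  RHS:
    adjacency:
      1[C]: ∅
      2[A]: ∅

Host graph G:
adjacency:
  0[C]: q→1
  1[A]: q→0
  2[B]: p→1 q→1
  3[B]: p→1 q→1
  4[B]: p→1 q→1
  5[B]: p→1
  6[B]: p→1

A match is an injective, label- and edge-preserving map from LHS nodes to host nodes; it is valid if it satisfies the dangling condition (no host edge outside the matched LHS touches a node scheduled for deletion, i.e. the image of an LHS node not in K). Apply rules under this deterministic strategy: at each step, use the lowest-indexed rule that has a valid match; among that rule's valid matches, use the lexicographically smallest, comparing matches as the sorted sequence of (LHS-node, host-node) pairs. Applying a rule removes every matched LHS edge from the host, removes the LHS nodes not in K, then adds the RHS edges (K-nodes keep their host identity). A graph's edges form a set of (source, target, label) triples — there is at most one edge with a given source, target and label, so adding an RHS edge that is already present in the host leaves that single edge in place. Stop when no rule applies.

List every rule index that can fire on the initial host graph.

R0: 3 valid matches — {0↦1, 1↦2, 2↦0}, {0↦1, 1↦3, 2↦0}, {0↦1, 1↦4, 2↦0}
R1: no valid match — LHS pattern not found
R2: 2 valid matches — {0↦5, 1↦0, 2↦1}, {0↦6, 1↦0, 2↦1}

Answer: [R0,R2]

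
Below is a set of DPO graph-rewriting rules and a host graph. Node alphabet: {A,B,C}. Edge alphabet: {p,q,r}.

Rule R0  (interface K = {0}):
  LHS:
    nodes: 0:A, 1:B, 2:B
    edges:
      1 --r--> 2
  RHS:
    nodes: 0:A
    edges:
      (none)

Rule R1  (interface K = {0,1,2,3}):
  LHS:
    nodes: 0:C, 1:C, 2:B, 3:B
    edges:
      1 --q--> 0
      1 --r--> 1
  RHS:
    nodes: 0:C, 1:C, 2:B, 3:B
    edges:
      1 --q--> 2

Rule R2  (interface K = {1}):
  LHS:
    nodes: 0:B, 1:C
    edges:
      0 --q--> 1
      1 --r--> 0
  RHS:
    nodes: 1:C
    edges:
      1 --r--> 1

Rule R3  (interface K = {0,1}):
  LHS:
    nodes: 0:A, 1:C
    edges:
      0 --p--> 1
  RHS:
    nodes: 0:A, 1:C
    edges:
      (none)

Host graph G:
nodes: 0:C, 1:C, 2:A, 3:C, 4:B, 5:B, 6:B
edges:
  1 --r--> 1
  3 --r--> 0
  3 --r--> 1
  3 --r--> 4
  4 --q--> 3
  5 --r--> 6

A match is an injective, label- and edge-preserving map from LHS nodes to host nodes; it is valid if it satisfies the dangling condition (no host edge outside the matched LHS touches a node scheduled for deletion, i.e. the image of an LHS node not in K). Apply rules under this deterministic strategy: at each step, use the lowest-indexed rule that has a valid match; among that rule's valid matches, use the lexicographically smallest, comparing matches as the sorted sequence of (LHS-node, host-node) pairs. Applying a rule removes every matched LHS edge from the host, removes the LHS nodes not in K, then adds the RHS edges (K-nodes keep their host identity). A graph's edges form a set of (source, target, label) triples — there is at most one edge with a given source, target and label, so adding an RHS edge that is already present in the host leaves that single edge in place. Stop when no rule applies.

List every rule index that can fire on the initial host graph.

Answer: [R0,R2]

Rewrite trace:
R0: 1 valid match — {0↦2, 1↦5, 2↦6}
R1: no valid match — LHS pattern not found
R2: 1 valid match — {0↦4, 1↦3}
R3: no valid match — LHS pattern not found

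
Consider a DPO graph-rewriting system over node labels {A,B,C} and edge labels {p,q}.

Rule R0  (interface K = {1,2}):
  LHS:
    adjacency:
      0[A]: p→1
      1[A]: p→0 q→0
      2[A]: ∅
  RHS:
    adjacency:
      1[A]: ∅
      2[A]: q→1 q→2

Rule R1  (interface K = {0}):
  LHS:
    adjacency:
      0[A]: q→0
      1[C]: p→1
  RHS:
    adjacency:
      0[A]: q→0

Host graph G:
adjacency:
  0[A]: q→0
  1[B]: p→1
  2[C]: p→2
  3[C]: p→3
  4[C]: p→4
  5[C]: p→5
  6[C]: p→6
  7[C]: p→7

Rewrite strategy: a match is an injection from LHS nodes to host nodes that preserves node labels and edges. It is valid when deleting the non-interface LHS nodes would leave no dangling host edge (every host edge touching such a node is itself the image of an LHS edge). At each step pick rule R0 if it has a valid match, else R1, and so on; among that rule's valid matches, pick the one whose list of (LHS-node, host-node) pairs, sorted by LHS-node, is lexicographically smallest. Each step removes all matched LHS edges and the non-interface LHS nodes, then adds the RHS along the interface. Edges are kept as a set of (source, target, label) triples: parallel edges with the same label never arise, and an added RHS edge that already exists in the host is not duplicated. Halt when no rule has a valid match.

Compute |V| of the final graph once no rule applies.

Answer: 2

Steps:
start.  V:8 E:8  edges: 0-q->0 1-p->1 2-p->2 3-p->3 4-p->4 5-p->5 6-p->6 7-p->7
1. fire R1 via {0↦0, 1↦2}  →  V:7 E:7  edges: 0-q->0 1-p->1 3-p->3 4-p->4 5-p->5 6-p->6 7-p->7
2. fire R1 via {0↦0, 1↦3}  →  V:6 E:6  edges: 0-q->0 1-p->1 4-p->4 5-p->5 6-p->6 7-p->7
3. fire R1 via {0↦0, 1↦4}  →  V:5 E:5  edges: 0-q->0 1-p->1 5-p->5 6-p->6 7-p->7
4. fire R1 via {0↦0, 1↦5}  →  V:4 E:4  edges: 0-q->0 1-p->1 6-p->6 7-p->7
5. fire R1 via {0↦0, 1↦6}  →  V:3 E:3  edges: 0-q->0 1-p->1 7-p->7
6. fire R1 via {0↦0, 1↦7}  →  V:2 E:2  edges: 0-q->0 1-p->1
final graph: no rule applies after step 6
NF nodes: {0:A, 1:B}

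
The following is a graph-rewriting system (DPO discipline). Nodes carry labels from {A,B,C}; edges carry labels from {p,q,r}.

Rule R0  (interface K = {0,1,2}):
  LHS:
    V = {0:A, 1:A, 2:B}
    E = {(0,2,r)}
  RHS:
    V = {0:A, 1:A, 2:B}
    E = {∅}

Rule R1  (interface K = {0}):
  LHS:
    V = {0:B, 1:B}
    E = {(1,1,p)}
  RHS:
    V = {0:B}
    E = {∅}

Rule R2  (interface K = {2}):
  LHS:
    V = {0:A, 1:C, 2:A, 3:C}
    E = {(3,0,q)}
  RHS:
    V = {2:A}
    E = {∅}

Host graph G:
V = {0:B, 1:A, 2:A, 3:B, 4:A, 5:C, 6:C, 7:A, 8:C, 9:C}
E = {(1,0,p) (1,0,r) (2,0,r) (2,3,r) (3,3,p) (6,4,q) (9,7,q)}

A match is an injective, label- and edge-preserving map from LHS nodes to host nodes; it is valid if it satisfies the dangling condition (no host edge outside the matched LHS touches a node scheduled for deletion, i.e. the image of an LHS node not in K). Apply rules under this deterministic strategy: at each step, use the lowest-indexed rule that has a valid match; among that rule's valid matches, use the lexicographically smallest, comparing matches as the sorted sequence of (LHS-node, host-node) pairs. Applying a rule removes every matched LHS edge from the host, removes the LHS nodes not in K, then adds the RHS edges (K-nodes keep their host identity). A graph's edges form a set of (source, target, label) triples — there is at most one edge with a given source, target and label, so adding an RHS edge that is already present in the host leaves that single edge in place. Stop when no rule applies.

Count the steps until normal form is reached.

[0] host  ⇒  10 nodes, 7 edges  {1-p->0 1-r->0 2-r->0 2-r->3 3-p->3 6-q->4 9-q->7}
[1] R0 @ {0↦1, 1↦2, 2↦0}  ⇒  10 nodes, 6 edges  {1-p->0 2-r->0 2-r->3 3-p->3 6-q->4 9-q->7}
[2] R0 @ {0↦2, 1↦1, 2↦0}  ⇒  10 nodes, 5 edges  {1-p->0 2-r->3 3-p->3 6-q->4 9-q->7}
[3] R0 @ {0↦2, 1↦1, 2↦3}  ⇒  10 nodes, 4 edges  {1-p->0 3-p->3 6-q->4 9-q->7}
[4] R1 @ {0↦0, 1↦3}  ⇒  9 nodes, 3 edges  {1-p->0 6-q->4 9-q->7}
[5] R2 @ {0↦4, 1↦5, 2↦1, 3↦6}  ⇒  6 nodes, 2 edges  {1-p->0 9-q->7}
[6] R2 @ {0↦7, 1↦8, 2↦1, 3↦9}  ⇒  3 nodes, 1 edges  {1-p->0}
halt: no rule applies after step 6

Answer: 6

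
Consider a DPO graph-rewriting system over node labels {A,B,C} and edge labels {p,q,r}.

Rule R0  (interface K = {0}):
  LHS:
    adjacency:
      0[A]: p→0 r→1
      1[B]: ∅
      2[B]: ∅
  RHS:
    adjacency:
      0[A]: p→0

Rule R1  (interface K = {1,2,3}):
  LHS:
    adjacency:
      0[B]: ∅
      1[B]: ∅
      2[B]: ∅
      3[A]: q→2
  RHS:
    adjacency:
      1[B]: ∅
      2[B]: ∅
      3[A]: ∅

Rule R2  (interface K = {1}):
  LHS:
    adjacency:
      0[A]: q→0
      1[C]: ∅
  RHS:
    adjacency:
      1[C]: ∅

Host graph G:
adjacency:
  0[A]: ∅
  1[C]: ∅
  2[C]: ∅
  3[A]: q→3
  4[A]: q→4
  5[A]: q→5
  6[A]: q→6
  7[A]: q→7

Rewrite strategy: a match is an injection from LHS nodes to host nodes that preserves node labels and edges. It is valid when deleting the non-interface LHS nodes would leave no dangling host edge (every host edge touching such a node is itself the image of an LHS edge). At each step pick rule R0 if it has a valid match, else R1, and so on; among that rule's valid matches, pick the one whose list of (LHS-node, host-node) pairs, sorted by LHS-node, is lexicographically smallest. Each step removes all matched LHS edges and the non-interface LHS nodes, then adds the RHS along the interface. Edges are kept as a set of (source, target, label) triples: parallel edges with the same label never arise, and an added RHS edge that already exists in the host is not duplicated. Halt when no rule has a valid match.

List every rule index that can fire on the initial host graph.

Answer: [R2]

Steps:
R0: no valid match — LHS pattern not found
R1: no valid match — LHS pattern not found
R2: 10 valid matches — {0↦3, 1↦1}, {0↦3, 1↦2}, {0↦4, 1↦1} (+7 more)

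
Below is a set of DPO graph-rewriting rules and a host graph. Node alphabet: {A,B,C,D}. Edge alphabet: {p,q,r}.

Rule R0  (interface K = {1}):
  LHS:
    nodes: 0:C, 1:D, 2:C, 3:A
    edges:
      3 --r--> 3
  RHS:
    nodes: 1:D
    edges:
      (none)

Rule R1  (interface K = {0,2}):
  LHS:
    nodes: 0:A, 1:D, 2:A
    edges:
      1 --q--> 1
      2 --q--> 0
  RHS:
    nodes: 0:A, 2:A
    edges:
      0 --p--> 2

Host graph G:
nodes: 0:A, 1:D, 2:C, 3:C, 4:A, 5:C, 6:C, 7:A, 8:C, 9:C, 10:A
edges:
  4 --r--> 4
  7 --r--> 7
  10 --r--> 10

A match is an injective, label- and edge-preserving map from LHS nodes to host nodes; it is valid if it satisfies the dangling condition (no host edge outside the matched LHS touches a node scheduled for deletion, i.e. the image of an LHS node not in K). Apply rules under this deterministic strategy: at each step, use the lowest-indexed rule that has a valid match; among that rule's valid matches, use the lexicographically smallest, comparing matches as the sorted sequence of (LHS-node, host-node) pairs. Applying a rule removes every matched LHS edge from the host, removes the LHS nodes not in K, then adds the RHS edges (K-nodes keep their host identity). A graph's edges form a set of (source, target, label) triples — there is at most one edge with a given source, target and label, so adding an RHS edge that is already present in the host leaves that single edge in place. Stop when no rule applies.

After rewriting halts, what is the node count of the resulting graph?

Answer: 2

Steps:
initial: |V|=11 |E|=3  E = 4-r->4 7-r->7 10-r->10
step 1: apply R0 at {0↦2, 1↦1, 2↦3, 3↦4}  → |V|=8 |E|=2  E = 7-r->7 10-r->10
step 2: apply R0 at {0↦5, 1↦1, 2↦6, 3↦7}  → |V|=5 |E|=1  E = 10-r->10
step 3: apply R0 at {0↦8, 1↦1, 2↦9, 3↦10}  → |V|=2 |E|=0  E = ∅
normal form: no rule applies after step 3
NF nodes: {0:A, 1:D}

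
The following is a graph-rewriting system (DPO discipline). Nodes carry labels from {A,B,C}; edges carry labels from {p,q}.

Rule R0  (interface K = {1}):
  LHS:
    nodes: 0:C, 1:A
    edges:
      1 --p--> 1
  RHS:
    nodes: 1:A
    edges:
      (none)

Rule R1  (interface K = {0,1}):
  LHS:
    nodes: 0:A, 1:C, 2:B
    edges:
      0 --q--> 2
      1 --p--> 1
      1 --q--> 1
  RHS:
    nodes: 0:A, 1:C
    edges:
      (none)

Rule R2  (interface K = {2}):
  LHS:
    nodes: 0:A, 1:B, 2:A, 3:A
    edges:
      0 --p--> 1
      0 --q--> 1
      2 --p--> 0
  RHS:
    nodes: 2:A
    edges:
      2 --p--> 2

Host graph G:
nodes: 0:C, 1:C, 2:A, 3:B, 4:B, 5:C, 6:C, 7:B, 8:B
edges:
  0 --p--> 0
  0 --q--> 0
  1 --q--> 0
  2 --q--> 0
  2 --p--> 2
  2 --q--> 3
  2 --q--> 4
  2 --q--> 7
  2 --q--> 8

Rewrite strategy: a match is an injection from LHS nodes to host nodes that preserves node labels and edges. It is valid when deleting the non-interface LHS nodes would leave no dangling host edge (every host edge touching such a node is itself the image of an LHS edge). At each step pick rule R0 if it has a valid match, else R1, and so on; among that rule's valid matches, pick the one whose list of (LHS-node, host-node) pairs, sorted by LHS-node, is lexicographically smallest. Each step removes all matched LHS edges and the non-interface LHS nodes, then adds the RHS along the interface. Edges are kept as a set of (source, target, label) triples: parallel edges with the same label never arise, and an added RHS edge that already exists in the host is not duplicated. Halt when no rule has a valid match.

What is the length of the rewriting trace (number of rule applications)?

[0] host  ⇒  9 nodes, 9 edges  {0-p->0 0-q->0 1-q->0 2-q->0 2-p->2 2-q->3 2-q->4 2-q->7 2-q->8}
[1] R0 @ {0↦5, 1↦2}  ⇒  8 nodes, 8 edges  {0-p->0 0-q->0 1-q->0 2-q->0 2-q->3 2-q->4 2-q->7 2-q->8}
[2] R1 @ {0↦2, 1↦0, 2↦3}  ⇒  7 nodes, 5 edges  {1-q->0 2-q->0 2-q->4 2-q->7 2-q->8}
halt: no rule applies after step 2

Answer: 2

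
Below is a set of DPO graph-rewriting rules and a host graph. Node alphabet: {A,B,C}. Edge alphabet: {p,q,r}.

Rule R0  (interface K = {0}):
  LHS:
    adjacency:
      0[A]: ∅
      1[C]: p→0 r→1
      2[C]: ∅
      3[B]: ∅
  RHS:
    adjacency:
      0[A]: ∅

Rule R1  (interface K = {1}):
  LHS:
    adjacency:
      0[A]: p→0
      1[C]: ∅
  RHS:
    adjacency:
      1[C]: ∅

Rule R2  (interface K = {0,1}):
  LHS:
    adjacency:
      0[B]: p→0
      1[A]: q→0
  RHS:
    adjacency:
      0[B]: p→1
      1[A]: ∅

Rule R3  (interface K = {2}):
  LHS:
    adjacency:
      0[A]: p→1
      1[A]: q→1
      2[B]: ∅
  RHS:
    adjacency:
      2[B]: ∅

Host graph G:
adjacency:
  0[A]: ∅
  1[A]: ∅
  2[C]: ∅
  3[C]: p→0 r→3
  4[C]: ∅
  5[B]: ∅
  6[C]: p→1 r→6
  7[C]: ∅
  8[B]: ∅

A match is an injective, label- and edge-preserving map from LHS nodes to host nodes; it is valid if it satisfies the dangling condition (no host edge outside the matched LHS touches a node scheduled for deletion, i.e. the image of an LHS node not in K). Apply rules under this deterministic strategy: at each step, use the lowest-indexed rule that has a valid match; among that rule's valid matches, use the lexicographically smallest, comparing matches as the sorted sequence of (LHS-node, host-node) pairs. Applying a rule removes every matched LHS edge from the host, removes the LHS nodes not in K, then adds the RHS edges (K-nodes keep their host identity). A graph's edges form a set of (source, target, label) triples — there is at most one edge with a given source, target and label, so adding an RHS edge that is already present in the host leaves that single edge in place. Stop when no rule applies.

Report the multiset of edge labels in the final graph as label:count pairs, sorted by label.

Answer: (no edges)

Derivation:
start.  V:9 E:4  edges: 3-p->0 3-r->3 6-p->1 6-r->6
1. fire R0 via {0↦0, 1↦3, 2↦2, 3↦5}  →  V:6 E:2  edges: 6-p->1 6-r->6
2. fire R0 via {0↦1, 1↦6, 2↦4, 3↦8}  →  V:3 E:0  edges: ∅
normal form: no rule applies after step 2
NF edges: []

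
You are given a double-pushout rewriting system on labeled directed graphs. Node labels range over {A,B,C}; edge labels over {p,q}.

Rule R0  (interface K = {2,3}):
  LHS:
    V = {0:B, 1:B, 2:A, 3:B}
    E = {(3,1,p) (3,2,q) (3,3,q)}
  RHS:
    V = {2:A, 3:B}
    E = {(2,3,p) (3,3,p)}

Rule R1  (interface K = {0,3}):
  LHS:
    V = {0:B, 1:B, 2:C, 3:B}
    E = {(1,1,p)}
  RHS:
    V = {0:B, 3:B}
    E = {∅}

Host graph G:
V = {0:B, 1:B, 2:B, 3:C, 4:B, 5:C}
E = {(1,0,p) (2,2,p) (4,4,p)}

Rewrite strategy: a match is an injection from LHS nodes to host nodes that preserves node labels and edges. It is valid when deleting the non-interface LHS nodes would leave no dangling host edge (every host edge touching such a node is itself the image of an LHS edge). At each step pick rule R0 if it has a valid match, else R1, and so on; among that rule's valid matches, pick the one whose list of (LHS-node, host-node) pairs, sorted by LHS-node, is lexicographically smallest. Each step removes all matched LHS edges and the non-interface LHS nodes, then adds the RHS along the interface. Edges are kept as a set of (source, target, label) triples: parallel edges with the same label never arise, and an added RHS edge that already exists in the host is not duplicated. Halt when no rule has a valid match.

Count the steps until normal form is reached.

start.  V:6 E:3  edges: 1-p->0 2-p->2 4-p->4
1. fire R1 via {0↦0, 1↦2, 2↦3, 3↦1}  →  V:4 E:2  edges: 1-p->0 4-p->4
2. fire R1 via {0↦0, 1↦4, 2↦5, 3↦1}  →  V:2 E:1  edges: 1-p->0
final graph: no rule applies after step 2

Answer: 2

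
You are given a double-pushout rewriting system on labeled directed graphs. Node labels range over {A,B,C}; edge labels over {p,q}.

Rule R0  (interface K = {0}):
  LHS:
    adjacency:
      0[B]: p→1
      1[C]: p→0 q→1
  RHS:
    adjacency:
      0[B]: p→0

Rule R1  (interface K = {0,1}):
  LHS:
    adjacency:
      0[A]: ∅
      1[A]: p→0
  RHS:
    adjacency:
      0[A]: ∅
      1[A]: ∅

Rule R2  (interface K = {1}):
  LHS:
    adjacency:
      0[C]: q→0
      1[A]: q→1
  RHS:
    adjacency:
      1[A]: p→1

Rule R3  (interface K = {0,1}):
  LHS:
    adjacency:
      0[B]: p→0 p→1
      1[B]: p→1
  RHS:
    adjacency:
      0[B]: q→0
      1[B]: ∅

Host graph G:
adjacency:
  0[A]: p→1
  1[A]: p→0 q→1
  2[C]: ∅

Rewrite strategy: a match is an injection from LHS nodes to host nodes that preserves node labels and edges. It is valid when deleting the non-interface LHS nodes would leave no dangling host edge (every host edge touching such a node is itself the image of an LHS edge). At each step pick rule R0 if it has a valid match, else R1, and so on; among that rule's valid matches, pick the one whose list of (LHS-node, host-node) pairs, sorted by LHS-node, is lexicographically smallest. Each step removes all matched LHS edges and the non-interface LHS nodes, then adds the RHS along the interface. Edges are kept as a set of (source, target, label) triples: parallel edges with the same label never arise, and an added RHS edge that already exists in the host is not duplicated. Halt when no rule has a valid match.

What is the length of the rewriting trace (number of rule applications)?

start.  V:3 E:3  edges: 0-p->1 1-p->0 1-q->1
1. fire R1 via {0↦0, 1↦1}  →  V:3 E:2  edges: 0-p->1 1-q->1
2. fire R1 via {0↦1, 1↦0}  →  V:3 E:1  edges: 1-q->1
halt: no rule applies after step 2

Answer: 2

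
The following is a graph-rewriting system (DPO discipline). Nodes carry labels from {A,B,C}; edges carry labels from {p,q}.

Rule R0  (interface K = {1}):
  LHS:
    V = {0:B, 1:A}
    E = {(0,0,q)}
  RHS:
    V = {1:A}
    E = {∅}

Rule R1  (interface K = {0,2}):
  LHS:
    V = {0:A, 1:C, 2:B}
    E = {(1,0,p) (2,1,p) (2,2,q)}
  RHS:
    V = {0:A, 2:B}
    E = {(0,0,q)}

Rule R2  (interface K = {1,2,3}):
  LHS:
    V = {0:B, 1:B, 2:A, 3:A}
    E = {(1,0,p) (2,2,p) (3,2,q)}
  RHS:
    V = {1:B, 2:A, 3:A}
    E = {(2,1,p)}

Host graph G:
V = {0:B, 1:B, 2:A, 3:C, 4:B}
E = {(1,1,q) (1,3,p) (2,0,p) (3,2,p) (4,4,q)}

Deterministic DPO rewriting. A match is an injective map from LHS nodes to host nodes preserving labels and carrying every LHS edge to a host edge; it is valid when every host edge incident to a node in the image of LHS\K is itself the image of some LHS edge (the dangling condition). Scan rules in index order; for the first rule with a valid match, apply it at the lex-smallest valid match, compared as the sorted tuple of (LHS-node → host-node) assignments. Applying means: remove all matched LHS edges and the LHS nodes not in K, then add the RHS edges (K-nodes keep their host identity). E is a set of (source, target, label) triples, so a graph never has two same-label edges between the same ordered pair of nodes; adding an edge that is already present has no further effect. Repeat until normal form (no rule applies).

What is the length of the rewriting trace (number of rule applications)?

Answer: 2

Rewrite trace:
[0] host  ⇒  5 nodes, 5 edges  {1-q->1 1-p->3 2-p->0 3-p->2 4-q->4}
[1] R0 @ {0↦4, 1↦2}  ⇒  4 nodes, 4 edges  {1-q->1 1-p->3 2-p->0 3-p->2}
[2] R1 @ {0↦2, 1↦3, 2↦1}  ⇒  3 nodes, 2 edges  {2-p->0 2-q->2}
normal form: no rule applies after step 2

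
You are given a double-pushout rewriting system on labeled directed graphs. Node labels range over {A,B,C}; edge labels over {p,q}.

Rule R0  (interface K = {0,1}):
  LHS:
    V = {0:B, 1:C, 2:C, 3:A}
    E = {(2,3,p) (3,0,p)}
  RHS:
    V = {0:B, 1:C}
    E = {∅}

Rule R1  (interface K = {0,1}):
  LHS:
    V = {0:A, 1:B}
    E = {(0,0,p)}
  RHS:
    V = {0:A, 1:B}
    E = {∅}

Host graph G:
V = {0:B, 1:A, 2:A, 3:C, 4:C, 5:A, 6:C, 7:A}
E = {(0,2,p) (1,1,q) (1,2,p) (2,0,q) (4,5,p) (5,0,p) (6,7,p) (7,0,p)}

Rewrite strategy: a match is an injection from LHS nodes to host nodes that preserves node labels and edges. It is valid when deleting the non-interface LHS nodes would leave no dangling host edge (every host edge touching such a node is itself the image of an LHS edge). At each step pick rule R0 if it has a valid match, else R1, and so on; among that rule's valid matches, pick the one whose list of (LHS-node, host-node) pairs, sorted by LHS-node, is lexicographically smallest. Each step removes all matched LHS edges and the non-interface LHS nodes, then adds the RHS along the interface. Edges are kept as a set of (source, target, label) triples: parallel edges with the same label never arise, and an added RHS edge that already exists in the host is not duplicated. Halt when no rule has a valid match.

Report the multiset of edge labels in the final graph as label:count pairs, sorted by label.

Answer: p:2 q:2

Rewrite trace:
start.  V:8 E:8  edges: 0-p->2 1-q->1 1-p->2 2-q->0 4-p->5 5-p->0 6-p->7 7-p->0
1. fire R0 via {0↦0, 1↦3, 2↦4, 3↦5}  →  V:6 E:6  edges: 0-p->2 1-q->1 1-p->2 2-q->0 6-p->7 7-p->0
2. fire R0 via {0↦0, 1↦3, 2↦6, 3↦7}  →  V:4 E:4  edges: 0-p->2 1-q->1 1-p->2 2-q->0
halt: no rule applies after step 2
NF edges: [(0, 2, 'p'), (1, 1, 'q'), (1, 2, 'p'), (2, 0, 'q')]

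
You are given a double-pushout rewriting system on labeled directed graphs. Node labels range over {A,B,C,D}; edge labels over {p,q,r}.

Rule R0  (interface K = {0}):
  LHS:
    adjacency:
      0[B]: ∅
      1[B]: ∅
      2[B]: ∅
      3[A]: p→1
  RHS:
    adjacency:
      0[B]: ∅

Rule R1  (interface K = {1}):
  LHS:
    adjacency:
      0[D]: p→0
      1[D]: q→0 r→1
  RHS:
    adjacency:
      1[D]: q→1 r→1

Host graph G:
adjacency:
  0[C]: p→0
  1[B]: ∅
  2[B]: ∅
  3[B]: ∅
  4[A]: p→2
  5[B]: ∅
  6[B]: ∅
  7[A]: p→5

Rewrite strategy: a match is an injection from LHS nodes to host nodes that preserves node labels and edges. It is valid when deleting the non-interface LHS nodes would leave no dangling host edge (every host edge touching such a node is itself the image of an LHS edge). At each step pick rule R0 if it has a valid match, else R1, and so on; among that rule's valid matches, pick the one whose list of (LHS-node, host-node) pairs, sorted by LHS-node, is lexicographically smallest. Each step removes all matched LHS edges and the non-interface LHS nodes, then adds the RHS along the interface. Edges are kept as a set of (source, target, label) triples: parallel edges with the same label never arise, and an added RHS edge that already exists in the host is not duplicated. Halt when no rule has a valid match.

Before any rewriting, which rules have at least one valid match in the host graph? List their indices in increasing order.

Answer: [R0]

Rewrite trace:
R0: 18 valid matches — {0↦1, 1↦2, 2↦3, 3↦4}, {0↦1, 1↦2, 2↦6, 3↦4}, {0↦1, 1↦5, 2↦3, 3↦7} (+15 more)
R1: no valid match — LHS pattern not found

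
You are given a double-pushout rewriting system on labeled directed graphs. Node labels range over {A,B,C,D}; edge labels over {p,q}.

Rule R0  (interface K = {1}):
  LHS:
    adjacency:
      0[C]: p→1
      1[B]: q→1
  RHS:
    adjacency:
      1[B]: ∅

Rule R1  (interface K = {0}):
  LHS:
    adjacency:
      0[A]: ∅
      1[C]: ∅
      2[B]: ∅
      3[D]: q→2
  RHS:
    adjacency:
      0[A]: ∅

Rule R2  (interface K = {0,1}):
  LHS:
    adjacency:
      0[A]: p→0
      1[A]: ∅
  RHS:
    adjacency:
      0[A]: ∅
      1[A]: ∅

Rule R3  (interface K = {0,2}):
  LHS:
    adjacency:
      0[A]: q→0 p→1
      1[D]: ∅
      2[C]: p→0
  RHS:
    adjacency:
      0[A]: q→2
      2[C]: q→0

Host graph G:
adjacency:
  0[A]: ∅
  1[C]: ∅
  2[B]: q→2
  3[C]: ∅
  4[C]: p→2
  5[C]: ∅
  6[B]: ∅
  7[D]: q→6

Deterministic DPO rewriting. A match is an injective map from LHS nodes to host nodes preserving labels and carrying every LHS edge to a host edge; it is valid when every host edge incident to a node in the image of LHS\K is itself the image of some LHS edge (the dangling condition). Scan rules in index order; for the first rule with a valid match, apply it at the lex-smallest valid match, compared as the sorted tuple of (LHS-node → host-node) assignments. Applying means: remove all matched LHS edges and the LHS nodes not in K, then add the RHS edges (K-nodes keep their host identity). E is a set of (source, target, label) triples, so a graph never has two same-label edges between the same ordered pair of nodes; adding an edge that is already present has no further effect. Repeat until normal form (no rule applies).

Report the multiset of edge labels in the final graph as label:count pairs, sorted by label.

Answer: (no edges)

Rewrite trace:
[0] host  ⇒  8 nodes, 3 edges  {2-q->2 4-p->2 7-q->6}
[1] R0 @ {0↦4, 1↦2}  ⇒  7 nodes, 1 edges  {7-q->6}
[2] R1 @ {0↦0, 1↦1, 2↦6, 3↦7}  ⇒  4 nodes, 0 edges  {∅}
normal form: no rule applies after step 2
NF edges: []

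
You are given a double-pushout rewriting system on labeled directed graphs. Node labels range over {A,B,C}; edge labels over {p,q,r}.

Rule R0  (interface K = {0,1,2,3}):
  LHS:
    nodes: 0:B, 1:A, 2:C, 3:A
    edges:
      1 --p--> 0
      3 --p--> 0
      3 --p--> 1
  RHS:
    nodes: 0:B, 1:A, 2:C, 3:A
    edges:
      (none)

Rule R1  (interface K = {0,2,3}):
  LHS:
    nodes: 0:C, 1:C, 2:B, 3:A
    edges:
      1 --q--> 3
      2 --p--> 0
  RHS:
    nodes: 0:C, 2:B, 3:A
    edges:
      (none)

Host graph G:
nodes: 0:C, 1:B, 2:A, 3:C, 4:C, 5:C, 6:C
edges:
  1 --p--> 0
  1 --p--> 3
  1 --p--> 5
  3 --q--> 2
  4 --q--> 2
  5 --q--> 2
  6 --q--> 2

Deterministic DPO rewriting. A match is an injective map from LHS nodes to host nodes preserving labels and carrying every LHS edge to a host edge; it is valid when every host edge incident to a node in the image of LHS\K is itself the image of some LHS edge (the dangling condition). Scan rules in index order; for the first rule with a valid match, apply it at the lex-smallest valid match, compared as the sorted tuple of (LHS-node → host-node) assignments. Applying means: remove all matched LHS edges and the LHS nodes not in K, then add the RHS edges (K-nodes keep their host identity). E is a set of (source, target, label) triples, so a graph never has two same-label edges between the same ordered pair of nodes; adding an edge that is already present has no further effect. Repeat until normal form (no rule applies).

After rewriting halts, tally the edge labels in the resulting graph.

Answer: q:1

Rewrite trace:
initial: |V|=7 |E|=7  E = 1-p->0 1-p->3 1-p->5 3-q->2 4-q->2 5-q->2 6-q->2
step 1: apply R1 at {0↦0, 1↦4, 2↦1, 3↦2}  → |V|=6 |E|=5  E = 1-p->3 1-p->5 3-q->2 5-q->2 6-q->2
step 2: apply R1 at {0↦3, 1↦6, 2↦1, 3↦2}  → |V|=5 |E|=3  E = 1-p->5 3-q->2 5-q->2
step 3: apply R1 at {0↦5, 1↦3, 2↦1, 3↦2}  → |V|=4 |E|=1  E = 5-q->2
halt: no rule applies after step 3
NF edges: [(5, 2, 'q')]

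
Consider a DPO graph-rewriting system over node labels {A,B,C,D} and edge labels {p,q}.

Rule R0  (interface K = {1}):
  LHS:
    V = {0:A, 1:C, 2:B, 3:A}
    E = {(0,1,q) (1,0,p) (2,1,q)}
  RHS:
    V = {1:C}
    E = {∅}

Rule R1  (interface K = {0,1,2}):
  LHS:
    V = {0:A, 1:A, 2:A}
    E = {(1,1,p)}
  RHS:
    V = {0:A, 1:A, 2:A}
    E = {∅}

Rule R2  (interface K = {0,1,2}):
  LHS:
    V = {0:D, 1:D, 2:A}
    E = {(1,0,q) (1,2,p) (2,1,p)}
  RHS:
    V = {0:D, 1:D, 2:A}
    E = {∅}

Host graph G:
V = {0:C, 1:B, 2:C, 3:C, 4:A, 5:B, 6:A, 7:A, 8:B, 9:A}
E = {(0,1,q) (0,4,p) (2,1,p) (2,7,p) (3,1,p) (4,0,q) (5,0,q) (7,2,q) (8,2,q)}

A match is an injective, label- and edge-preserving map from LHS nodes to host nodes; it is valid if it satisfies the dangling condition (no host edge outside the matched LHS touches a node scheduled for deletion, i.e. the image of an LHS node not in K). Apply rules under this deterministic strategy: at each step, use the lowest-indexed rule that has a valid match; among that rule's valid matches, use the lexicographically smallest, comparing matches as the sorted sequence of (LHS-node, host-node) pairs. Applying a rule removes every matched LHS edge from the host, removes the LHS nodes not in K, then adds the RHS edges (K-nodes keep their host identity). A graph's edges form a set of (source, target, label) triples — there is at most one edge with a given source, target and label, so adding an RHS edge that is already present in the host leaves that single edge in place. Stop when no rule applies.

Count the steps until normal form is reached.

[0] host  ⇒  10 nodes, 9 edges  {0-q->1 0-p->4 2-p->1 2-p->7 3-p->1 4-q->0 5-q->0 7-q->2 8-q->2}
[1] R0 @ {0↦4, 1↦0, 2↦5, 3↦6}  ⇒  7 nodes, 6 edges  {0-q->1 2-p->1 2-p->7 3-p->1 7-q->2 8-q->2}
[2] R0 @ {0↦7, 1↦2, 2↦8, 3↦9}  ⇒  4 nodes, 3 edges  {0-q->1 2-p->1 3-p->1}
halt: no rule applies after step 2

Answer: 2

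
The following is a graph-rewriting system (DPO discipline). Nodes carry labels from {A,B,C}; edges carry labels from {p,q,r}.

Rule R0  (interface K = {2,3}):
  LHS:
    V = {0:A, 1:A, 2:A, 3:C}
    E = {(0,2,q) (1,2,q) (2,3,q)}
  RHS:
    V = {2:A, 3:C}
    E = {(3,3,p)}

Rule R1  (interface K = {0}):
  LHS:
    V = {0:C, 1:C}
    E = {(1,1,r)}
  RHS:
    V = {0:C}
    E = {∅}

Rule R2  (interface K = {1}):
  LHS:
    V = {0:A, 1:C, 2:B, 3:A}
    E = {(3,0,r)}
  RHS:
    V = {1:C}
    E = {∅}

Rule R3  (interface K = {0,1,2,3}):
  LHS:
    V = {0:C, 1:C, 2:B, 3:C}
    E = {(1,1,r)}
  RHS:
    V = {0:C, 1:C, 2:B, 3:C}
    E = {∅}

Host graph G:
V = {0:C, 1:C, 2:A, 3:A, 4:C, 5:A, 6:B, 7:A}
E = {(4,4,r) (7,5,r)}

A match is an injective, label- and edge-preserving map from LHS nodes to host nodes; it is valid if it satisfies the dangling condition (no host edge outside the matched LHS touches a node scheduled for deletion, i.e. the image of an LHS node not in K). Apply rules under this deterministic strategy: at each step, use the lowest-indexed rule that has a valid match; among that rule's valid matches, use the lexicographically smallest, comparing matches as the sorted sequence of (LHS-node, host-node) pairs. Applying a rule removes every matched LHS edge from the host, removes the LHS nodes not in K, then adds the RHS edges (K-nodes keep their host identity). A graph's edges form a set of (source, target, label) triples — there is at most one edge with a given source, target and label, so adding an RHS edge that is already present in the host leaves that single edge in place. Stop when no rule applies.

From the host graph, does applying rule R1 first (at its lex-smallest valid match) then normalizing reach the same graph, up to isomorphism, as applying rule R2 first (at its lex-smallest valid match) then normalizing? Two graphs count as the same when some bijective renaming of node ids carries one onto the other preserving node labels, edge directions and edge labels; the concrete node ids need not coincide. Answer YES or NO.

Answer: YES

Rewrite trace:
branch R1-first: apply at {0↦0, 1↦4} → |E|=1, then 1 more step(s) → NF |V|=4 |E|=0 V={0:C, 1:C, 2:A, 3:A} E=∅
branch R2-first: apply at {0↦5, 1↦0, 2↦6, 3↦7} → |E|=1, then 1 more step(s) → NF |V|=4 |E|=0 V={0:C, 1:C, 2:A, 3:A} E=∅
graphs isomorphic (equal up to label-preserving node renaming)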